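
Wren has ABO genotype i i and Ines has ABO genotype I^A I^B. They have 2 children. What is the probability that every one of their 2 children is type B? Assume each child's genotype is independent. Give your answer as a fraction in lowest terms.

1/4

ABO cross i i × I^A I^B → 1/2 A, 1/2 B.
So P(type B) = 1/2 per child.
All 2 independent: (1/2)^2 = 1/4.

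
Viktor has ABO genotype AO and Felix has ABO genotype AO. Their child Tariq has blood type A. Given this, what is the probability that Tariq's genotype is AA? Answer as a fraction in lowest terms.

Cross AO × AO → 1/4 AA, 1/2 AO, 1/4 OO.
Type-A genotypes among offspring: AA (1/4), AO (1/2); total 3/4.
P(AA | type A) = (1/4) / (3/4) = 1/3.

1/3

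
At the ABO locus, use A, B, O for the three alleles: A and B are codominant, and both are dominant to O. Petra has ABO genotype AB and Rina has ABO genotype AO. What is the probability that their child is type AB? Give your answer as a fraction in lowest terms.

1/4

ABO cross AB × AO → offspring phenotypes: 1/2 A, 1/4 B, 1/4 AB.
So P(type AB) = 1/4.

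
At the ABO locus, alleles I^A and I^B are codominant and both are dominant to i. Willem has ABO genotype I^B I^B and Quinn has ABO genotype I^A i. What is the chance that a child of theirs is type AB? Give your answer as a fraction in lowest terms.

1/2

ABO cross I^B I^B × I^A i → offspring phenotypes: 1/2 B, 1/2 AB.
So P(type AB) = 1/2.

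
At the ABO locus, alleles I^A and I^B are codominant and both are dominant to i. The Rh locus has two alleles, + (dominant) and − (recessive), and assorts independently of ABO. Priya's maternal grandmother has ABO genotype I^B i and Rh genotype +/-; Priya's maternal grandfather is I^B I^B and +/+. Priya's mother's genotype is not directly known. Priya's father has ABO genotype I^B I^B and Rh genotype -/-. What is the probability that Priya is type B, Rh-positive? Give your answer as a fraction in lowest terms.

3/4

Priya's mother's ABO genotype from I^B i × I^B I^B: 1/2 I^B I^B, 1/2 I^B i.
Crossing each possibility with the father I^B I^B and summing P(type B): 1/2·1 + 1/2·1 = 1.
Similarly for Rh via the mother's Rh distribution: P(Rh+) = 3/4.
Independent loci: 1 × 3/4 = 3/4.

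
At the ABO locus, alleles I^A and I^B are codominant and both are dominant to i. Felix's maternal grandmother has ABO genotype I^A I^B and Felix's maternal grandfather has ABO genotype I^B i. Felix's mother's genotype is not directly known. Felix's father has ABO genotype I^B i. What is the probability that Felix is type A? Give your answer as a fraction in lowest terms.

1/8

Felix's mother's ABO genotype from I^A I^B × I^B i: 1/4 I^A I^B, 1/4 I^A i, 1/4 I^B I^B, 1/4 I^B i.
Crossing each possibility with the father I^B i and summing P(type A): 1/4·1/4 + 1/4·1/4 + 1/4·0 + 1/4·0 = 1/8.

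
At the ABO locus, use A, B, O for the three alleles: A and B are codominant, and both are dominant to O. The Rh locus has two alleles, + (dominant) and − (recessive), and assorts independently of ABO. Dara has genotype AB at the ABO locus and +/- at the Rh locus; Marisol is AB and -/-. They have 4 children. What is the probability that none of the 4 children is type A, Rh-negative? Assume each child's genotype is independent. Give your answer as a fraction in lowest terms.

2401/4096

ABO cross AB × AB → 1/4 A, 1/4 B, 1/2 AB.
Rh cross +/- × -/- → 1/2 Rh+, 1/2 Rh-; so P(type A, Rh-negative) = 1/4 × 1/2 = 1/8 per child.
P(not type A, Rh-negative) = 7/8 for one child; (7/8)^4 = 2401/4096.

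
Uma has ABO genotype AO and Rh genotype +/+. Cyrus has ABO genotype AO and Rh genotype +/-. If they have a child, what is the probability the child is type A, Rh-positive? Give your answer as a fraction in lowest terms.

3/4

ABO cross AO × AO → offspring phenotypes: 1/4 O, 3/4 A.
Rh cross +/+ × +/- → 1 Rh+.
Independent loci: P(type A, Rh-positive) = 3/4 × 1 = 3/4.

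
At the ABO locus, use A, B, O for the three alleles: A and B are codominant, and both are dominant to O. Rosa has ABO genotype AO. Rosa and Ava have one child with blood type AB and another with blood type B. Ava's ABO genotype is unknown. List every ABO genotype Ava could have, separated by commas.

AB, BB, BO

For each candidate genotype of Ava, check whether crossing it with AO can produce every observed child phenotype.
  AA → possible child types {A} ✗
  AB → possible child types {A, B, AB} ✓
  AO → possible child types {O, A} ✗
  BB → possible child types {B, AB} ✓
  BO → possible child types {O, A, B, AB} ✓
  OO → possible child types {O, A} ✗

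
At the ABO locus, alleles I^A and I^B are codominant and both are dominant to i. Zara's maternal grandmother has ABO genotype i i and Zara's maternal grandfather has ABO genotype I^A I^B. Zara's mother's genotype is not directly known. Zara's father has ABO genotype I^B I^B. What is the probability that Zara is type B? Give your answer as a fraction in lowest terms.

3/4

Zara's mother's ABO genotype from i i × I^A I^B: 1/2 I^A i, 1/2 I^B i.
Crossing each possibility with the father I^B I^B and summing P(type B): 1/2·1/2 + 1/2·1 = 3/4.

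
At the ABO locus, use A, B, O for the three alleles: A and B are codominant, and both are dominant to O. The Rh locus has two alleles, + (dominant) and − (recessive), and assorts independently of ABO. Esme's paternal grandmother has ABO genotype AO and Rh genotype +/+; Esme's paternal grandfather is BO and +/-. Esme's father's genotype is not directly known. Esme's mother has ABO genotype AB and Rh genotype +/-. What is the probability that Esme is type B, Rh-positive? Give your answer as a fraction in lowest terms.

Esme's father's ABO genotype from AO × BO: 1/4 AB, 1/4 AO, 1/4 BO, 1/4 OO.
Crossing each possibility with the mother AB and summing P(type B): 1/4·1/4 + 1/4·1/4 + 1/4·1/2 + 1/4·1/2 = 3/8.
Similarly for Rh via the father's Rh distribution: P(Rh+) = 7/8.
Independent loci: 3/8 × 7/8 = 21/64.

21/64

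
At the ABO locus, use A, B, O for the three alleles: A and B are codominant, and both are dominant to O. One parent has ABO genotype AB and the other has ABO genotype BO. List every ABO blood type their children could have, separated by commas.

Gametes from AB × BO give offspring ABO genotypes AB, AO, BB, BO, i.e. phenotypes A, B, AB.

A, B, AB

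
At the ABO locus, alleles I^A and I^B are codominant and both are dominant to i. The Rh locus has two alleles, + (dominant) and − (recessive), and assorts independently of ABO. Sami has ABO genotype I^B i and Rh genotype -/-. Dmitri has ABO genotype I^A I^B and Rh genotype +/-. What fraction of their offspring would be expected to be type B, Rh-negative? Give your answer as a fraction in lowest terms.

1/4

ABO cross I^B i × I^A I^B → offspring phenotypes: 1/4 A, 1/2 B, 1/4 AB.
Rh cross -/- × +/- → 1/2 Rh+, 1/2 Rh-.
Independent loci: P(type B, Rh-negative) = 1/2 × 1/2 = 1/4.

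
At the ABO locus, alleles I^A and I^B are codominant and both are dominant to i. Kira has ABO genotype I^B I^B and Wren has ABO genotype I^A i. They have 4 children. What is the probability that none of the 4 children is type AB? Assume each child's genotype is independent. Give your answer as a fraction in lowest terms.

1/16

ABO cross I^B I^B × I^A i → 1/2 B, 1/2 AB.
So P(type AB) = 1/2 per child.
P(not type AB) = 1/2 for one child; (1/2)^4 = 1/16.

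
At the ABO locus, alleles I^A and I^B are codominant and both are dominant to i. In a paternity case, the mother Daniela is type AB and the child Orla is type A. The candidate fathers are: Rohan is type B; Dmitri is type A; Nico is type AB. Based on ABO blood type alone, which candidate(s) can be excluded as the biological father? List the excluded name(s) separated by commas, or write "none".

A candidate is excluded only if no genotype consistent with his phenotype could produce a type A child with a type AB mother.
Every candidate has at least one consistent genotype combination, so none can be excluded.

none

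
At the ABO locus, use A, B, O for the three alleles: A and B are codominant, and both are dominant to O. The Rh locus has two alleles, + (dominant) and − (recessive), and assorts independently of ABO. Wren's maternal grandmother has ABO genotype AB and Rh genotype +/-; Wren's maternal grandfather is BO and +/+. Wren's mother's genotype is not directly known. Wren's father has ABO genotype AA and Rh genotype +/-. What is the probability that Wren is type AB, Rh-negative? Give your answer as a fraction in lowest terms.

Wren's mother's ABO genotype from AB × BO: 1/4 AB, 1/4 AO, 1/4 BB, 1/4 BO.
Crossing each possibility with the father AA and summing P(type AB): 1/4·1/2 + 1/4·0 + 1/4·1 + 1/4·1/2 = 1/2.
Similarly for Rh via the mother's Rh distribution: P(Rh-) = 1/8.
Independent loci: 1/2 × 1/8 = 1/16.

1/16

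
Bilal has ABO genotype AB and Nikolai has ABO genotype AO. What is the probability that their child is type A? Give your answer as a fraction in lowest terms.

1/2

ABO cross AB × AO → offspring phenotypes: 1/2 A, 1/4 B, 1/4 AB.
So P(type A) = 1/2.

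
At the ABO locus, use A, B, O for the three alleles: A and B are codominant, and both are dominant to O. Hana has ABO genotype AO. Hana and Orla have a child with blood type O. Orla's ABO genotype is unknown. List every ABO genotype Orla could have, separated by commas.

For each candidate genotype of Orla, check whether crossing it with AO can produce every observed child phenotype.
  AA → possible child types {A} ✗
  AB → possible child types {A, B, AB} ✗
  AO → possible child types {O, A} ✓
  BB → possible child types {B, AB} ✗
  BO → possible child types {O, A, B, AB} ✓
  OO → possible child types {O, A} ✓

AO, BO, OO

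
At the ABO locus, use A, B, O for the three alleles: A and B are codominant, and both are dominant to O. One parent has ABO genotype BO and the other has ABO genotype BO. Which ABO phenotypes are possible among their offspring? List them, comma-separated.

Gametes from BO × BO give offspring ABO genotypes BB, BO, OO, i.e. phenotypes O, B.

O, B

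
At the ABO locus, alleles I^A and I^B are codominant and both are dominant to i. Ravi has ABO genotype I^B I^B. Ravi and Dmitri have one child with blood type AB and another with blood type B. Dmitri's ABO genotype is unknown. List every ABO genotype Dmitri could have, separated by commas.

I^A I^B, I^A i

For each candidate genotype of Dmitri, check whether crossing it with I^B I^B can produce every observed child phenotype.
  I^A I^A → possible child types {AB} ✗
  I^A I^B → possible child types {B, AB} ✓
  I^A i → possible child types {B, AB} ✓
  I^B I^B → possible child types {B} ✗
  I^B i → possible child types {B} ✗
  i i → possible child types {B} ✗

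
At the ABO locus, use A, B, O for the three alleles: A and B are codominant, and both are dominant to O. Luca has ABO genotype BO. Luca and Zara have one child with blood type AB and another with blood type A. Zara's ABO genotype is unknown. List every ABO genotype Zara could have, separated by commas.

For each candidate genotype of Zara, check whether crossing it with BO can produce every observed child phenotype.
  AA → possible child types {A, AB} ✓
  AB → possible child types {A, B, AB} ✓
  AO → possible child types {O, A, B, AB} ✓
  BB → possible child types {B} ✗
  BO → possible child types {O, B} ✗
  OO → possible child types {O, B} ✗

AA, AB, AO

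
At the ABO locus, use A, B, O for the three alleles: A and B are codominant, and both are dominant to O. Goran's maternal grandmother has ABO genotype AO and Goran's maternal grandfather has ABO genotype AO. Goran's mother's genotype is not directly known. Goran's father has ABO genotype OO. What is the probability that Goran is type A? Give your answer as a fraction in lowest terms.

Goran's mother's ABO genotype from AO × AO: 1/4 AA, 1/2 AO, 1/4 OO.
Crossing each possibility with the father OO and summing P(type A): 1/4·1 + 1/2·1/2 + 1/4·0 = 1/2.

1/2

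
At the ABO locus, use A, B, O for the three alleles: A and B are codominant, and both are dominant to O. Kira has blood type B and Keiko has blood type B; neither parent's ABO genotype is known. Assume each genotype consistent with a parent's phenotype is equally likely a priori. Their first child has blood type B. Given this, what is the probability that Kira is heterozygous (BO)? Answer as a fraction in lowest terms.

7/15

Possible genotypes: Kira ∈ {BB, BO}; Keiko ∈ {BB, BO}.
Weight each parental genotype pair by prior × P(type-B child):
  BB × BB: posterior weight 4/15.
  BB × BO: posterior weight 4/15.
  BO × BB: posterior weight 4/15.
  BO × BO: posterior weight 1/5.
Sum the posterior weight over pairs where Kira is BO: 7/15.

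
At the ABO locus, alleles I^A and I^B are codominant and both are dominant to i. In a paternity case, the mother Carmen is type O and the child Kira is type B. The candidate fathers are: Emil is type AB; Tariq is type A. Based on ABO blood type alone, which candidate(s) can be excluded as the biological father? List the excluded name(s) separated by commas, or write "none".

Tariq

A candidate is excluded only if no genotype consistent with his phenotype could produce a type B child with a type O mother.
Tariq (type A): no genotype consistent with that phenotype can produce a type-B child with a type-O mother.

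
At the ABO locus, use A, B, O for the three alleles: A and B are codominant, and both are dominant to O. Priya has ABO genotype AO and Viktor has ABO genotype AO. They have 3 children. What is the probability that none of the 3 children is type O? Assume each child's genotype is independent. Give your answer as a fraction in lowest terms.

ABO cross AO × AO → 1/4 O, 3/4 A.
So P(type O) = 1/4 per child.
P(not type O) = 3/4 for one child; (3/4)^3 = 27/64.

27/64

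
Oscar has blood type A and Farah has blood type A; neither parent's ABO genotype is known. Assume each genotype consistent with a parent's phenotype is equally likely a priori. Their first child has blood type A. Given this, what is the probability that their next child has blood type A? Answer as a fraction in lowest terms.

19/20

Possible genotypes: Oscar ∈ {I^A I^A, I^A i}; Farah ∈ {I^A I^A, I^A i}.
Weight each parental genotype pair by prior × P(type-A child):
  I^A I^A × I^A I^A: posterior weight 4/15; P(next child type A) = 1.
  I^A I^A × I^A i: posterior weight 4/15; P(next child type A) = 1.
  I^A i × I^A I^A: posterior weight 4/15; P(next child type A) = 1.
  I^A i × I^A i: posterior weight 1/5; P(next child type A) = 3/4.
Weighted sum = 19/20.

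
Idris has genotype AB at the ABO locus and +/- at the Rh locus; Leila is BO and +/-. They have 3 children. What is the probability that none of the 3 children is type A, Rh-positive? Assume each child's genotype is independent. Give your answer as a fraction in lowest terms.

2197/4096

ABO cross AB × BO → 1/4 A, 1/2 B, 1/4 AB.
Rh cross +/- × +/- → 3/4 Rh+, 1/4 Rh-; so P(type A, Rh-positive) = 1/4 × 3/4 = 3/16 per child.
P(not type A, Rh-positive) = 13/16 for one child; (13/16)^3 = 2197/4096.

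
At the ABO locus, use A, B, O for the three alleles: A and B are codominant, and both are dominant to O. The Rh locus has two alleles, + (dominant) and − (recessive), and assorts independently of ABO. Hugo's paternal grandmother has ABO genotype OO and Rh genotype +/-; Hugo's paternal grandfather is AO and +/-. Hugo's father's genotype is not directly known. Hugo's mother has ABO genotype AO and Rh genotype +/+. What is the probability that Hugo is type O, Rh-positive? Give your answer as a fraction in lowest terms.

3/8

Hugo's father's ABO genotype from OO × AO: 1/2 AO, 1/2 OO.
Crossing each possibility with the mother AO and summing P(type O): 1/2·1/4 + 1/2·1/2 = 3/8.
Similarly for Rh via the father's Rh distribution: P(Rh+) = 1.
Independent loci: 3/8 × 1 = 3/8.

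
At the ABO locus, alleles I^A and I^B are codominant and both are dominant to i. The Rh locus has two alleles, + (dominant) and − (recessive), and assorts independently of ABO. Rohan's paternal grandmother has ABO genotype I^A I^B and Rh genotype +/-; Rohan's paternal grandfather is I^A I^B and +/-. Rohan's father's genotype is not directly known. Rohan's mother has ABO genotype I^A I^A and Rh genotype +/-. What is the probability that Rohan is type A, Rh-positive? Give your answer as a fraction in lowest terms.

3/8

Rohan's father's ABO genotype from I^A I^B × I^A I^B: 1/4 I^A I^A, 1/2 I^A I^B, 1/4 I^B I^B.
Crossing each possibility with the mother I^A I^A and summing P(type A): 1/4·1 + 1/2·1/2 + 1/4·0 = 1/2.
Similarly for Rh via the father's Rh distribution: P(Rh+) = 3/4.
Independent loci: 1/2 × 3/4 = 3/8.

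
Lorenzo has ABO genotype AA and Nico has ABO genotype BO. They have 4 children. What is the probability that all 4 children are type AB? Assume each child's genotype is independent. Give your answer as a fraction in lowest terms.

ABO cross AA × BO → 1/2 A, 1/2 AB.
So P(type AB) = 1/2 per child.
All 4 independent: (1/2)^4 = 1/16.

1/16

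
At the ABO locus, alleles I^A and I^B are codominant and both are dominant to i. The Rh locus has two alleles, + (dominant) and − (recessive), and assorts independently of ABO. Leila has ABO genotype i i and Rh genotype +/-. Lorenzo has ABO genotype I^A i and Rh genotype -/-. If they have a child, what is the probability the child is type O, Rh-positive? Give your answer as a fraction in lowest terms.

ABO cross i i × I^A i → offspring phenotypes: 1/2 O, 1/2 A.
Rh cross +/- × -/- → 1/2 Rh+, 1/2 Rh-.
Independent loci: P(type O, Rh-positive) = 1/2 × 1/2 = 1/4.

1/4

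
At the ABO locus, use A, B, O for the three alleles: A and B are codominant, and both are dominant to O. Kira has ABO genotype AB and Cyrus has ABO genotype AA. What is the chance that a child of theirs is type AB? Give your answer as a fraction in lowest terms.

1/2

ABO cross AB × AA → offspring phenotypes: 1/2 A, 1/2 AB.
So P(type AB) = 1/2.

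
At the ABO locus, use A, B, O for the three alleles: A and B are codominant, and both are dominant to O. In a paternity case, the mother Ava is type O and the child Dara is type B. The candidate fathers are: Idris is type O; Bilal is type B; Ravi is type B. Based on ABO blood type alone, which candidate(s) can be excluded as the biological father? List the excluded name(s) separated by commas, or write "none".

A candidate is excluded only if no genotype consistent with his phenotype could produce a type B child with a type O mother.
Idris (type O): no genotype consistent with that phenotype can produce a type-B child with a type-O mother.

Idris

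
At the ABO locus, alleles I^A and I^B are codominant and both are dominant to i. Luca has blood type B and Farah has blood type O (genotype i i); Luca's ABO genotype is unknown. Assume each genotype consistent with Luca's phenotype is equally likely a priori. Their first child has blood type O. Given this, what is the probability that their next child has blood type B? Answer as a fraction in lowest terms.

1/2

Possible genotypes: Luca ∈ {I^B I^B, I^B i}; Farah ∈ {i i}.
Weight each parental genotype pair by prior × P(type-O child):
  I^B i × i i: posterior weight 1; P(next child type B) = 1/2.
Weighted sum = 1/2.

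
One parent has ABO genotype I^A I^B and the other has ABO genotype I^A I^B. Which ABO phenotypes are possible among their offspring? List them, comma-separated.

A, B, AB

Gametes from I^A I^B × I^A I^B give offspring ABO genotypes I^A I^A, I^A I^B, I^B I^B, i.e. phenotypes A, B, AB.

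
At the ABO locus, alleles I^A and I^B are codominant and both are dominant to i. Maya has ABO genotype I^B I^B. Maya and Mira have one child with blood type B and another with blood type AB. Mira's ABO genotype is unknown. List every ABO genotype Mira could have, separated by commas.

For each candidate genotype of Mira, check whether crossing it with I^B I^B can produce every observed child phenotype.
  I^A I^A → possible child types {AB} ✗
  I^A I^B → possible child types {B, AB} ✓
  I^A i → possible child types {B, AB} ✓
  I^B I^B → possible child types {B} ✗
  I^B i → possible child types {B} ✗
  i i → possible child types {B} ✗

I^A I^B, I^A i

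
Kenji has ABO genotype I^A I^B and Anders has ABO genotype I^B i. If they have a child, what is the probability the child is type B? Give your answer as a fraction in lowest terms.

1/2

ABO cross I^A I^B × I^B i → offspring phenotypes: 1/4 A, 1/2 B, 1/4 AB.
So P(type B) = 1/2.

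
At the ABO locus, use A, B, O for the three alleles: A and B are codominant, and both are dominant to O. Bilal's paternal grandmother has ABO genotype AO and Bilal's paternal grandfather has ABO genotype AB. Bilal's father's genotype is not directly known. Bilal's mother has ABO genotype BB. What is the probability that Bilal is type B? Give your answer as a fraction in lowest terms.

Bilal's father's ABO genotype from AO × AB: 1/4 AA, 1/4 AB, 1/4 AO, 1/4 BO.
Crossing each possibility with the mother BB and summing P(type B): 1/4·0 + 1/4·1/2 + 1/4·1/2 + 1/4·1 = 1/2.

1/2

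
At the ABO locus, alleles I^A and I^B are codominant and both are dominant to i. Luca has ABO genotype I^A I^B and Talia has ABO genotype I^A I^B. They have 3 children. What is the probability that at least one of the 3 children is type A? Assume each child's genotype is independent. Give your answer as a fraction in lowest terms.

37/64

ABO cross I^A I^B × I^A I^B → 1/4 A, 1/4 B, 1/2 AB.
So P(type A) = 1/4 per child.
P(none) = (3/4)^3 = 27/64; P(at least one) = 1 − 27/64 = 37/64.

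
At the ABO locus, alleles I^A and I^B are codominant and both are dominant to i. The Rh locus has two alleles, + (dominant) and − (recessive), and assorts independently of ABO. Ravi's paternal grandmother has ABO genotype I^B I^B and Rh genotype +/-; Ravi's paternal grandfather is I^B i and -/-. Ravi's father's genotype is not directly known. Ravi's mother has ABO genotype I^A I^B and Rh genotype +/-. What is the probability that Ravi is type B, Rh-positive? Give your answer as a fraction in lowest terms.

5/16

Ravi's father's ABO genotype from I^B I^B × I^B i: 1/2 I^B I^B, 1/2 I^B i.
Crossing each possibility with the mother I^A I^B and summing P(type B): 1/2·1/2 + 1/2·1/2 = 1/2.
Similarly for Rh via the father's Rh distribution: P(Rh+) = 5/8.
Independent loci: 1/2 × 5/8 = 5/16.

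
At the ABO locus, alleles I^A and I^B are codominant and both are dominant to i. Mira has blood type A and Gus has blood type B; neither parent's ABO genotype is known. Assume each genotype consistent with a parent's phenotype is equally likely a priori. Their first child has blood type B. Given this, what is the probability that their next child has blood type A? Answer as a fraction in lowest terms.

Possible genotypes: Mira ∈ {I^A I^A, I^A i}; Gus ∈ {I^B I^B, I^B i}.
Weight each parental genotype pair by prior × P(type-B child):
  I^A i × I^B I^B: posterior weight 2/3; P(next child type A) = 0.
  I^A i × I^B i: posterior weight 1/3; P(next child type A) = 1/4.
Weighted sum = 1/12.

1/12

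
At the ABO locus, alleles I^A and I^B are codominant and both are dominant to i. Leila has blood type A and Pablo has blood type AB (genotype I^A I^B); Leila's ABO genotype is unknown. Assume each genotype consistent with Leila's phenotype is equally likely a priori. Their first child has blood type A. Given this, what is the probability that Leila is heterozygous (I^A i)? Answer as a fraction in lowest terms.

1/2

Possible genotypes: Leila ∈ {I^A I^A, I^A i}; Pablo ∈ {I^A I^B}.
Weight each parental genotype pair by prior × P(type-A child):
  I^A I^A × I^A I^B: posterior weight 1/2.
  I^A i × I^A I^B: posterior weight 1/2.
Sum the posterior weight over pairs where Leila is I^A i: 1/2.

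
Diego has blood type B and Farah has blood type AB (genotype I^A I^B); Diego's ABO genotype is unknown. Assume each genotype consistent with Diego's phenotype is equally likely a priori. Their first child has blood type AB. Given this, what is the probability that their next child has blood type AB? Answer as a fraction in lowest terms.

Possible genotypes: Diego ∈ {I^B I^B, I^B i}; Farah ∈ {I^A I^B}.
Weight each parental genotype pair by prior × P(type-AB child):
  I^B I^B × I^A I^B: posterior weight 2/3; P(next child type AB) = 1/2.
  I^B i × I^A I^B: posterior weight 1/3; P(next child type AB) = 1/4.
Weighted sum = 5/12.

5/12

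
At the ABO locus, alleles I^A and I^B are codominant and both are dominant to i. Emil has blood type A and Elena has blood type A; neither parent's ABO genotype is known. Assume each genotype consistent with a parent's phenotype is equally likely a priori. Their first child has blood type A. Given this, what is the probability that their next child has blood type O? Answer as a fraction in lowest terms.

Possible genotypes: Emil ∈ {I^A I^A, I^A i}; Elena ∈ {I^A I^A, I^A i}.
Weight each parental genotype pair by prior × P(type-A child):
  I^A I^A × I^A I^A: posterior weight 4/15; P(next child type O) = 0.
  I^A I^A × I^A i: posterior weight 4/15; P(next child type O) = 0.
  I^A i × I^A I^A: posterior weight 4/15; P(next child type O) = 0.
  I^A i × I^A i: posterior weight 1/5; P(next child type O) = 1/4.
Weighted sum = 1/20.

1/20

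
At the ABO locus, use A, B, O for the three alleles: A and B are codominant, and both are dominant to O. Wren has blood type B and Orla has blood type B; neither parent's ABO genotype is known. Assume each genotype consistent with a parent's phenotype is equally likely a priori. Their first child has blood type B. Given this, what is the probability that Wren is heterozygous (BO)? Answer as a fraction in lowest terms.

7/15

Possible genotypes: Wren ∈ {BB, BO}; Orla ∈ {BB, BO}.
Weight each parental genotype pair by prior × P(type-B child):
  BB × BB: posterior weight 4/15.
  BB × BO: posterior weight 4/15.
  BO × BB: posterior weight 4/15.
  BO × BO: posterior weight 1/5.
Sum the posterior weight over pairs where Wren is BO: 7/15.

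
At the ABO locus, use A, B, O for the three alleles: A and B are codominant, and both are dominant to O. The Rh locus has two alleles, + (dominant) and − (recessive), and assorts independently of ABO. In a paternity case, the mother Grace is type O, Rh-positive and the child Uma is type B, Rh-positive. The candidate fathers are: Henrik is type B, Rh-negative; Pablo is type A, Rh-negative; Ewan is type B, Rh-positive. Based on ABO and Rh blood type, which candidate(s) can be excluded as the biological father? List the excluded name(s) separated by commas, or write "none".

Pablo

A candidate is excluded only if no genotype consistent with his phenotype could produce a type B, Rh-positive child with a type O, Rh-positive mother.
Pablo (type A, Rh-): no genotype consistent with that phenotype can produce a type-B Rh+ child with a type-O mother.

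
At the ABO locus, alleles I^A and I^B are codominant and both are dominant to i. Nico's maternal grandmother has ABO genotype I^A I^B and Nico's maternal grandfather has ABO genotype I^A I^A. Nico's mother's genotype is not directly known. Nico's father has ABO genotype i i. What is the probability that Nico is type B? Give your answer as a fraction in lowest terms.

1/4

Nico's mother's ABO genotype from I^A I^B × I^A I^A: 1/2 I^A I^A, 1/2 I^A I^B.
Crossing each possibility with the father i i and summing P(type B): 1/2·0 + 1/2·1/2 = 1/4.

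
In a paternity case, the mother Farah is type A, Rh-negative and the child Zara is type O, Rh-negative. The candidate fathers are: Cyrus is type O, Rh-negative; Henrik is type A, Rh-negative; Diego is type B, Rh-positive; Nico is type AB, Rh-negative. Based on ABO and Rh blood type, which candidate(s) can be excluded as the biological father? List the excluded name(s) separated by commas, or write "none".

A candidate is excluded only if no genotype consistent with his phenotype could produce a type O, Rh-negative child with a type A, Rh-negative mother.
Nico (type AB, Rh-): no genotype consistent with that phenotype can produce a type-O Rh- child with a type-A mother.

Nico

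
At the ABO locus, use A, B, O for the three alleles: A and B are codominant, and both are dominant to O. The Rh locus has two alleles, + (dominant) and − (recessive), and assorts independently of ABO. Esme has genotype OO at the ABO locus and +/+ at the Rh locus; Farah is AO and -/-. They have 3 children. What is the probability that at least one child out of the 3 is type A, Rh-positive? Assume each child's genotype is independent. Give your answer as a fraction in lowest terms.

ABO cross OO × AO → 1/2 O, 1/2 A.
Rh cross +/+ × -/- → 1 Rh+; so P(type A, Rh-positive) = 1/2 × 1 = 1/2 per child.
P(none) = (1/2)^3 = 1/8; P(at least one) = 1 − 1/8 = 7/8.

7/8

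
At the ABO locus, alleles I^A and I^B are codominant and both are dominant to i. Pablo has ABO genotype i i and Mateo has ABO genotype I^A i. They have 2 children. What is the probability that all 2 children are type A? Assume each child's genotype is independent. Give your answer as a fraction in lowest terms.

ABO cross i i × I^A i → 1/2 O, 1/2 A.
So P(type A) = 1/2 per child.
All 2 independent: (1/2)^2 = 1/4.

1/4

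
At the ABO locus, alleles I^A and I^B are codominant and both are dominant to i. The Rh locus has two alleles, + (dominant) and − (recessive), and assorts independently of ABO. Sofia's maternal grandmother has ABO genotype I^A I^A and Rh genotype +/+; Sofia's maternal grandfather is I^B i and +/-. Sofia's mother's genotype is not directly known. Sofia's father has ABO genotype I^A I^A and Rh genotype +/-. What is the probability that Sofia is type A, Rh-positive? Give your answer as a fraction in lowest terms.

Sofia's mother's ABO genotype from I^A I^A × I^B i: 1/2 I^A I^B, 1/2 I^A i.
Crossing each possibility with the father I^A I^A and summing P(type A): 1/2·1/2 + 1/2·1 = 3/4.
Similarly for Rh via the mother's Rh distribution: P(Rh+) = 7/8.
Independent loci: 3/4 × 7/8 = 21/32.

21/32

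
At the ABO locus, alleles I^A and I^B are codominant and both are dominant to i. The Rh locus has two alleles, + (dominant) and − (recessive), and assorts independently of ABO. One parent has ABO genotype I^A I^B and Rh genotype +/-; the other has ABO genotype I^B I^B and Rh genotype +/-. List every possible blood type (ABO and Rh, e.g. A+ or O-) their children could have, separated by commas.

Gametes from I^A I^B × I^B I^B give offspring ABO genotypes I^A I^B, I^B I^B, i.e. phenotypes B, AB.
Rh cross +/- × +/- → phenotypes Rh+, Rh-.
Combining independently: B+, B-, AB+, AB-.

B+, B-, AB+, AB-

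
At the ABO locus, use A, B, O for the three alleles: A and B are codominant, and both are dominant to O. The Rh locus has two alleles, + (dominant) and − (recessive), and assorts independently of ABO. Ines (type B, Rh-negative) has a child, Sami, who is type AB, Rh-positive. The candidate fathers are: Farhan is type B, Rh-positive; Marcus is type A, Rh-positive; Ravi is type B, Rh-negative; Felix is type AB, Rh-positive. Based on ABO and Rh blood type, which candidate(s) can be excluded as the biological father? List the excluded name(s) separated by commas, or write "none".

Farhan, Ravi

A candidate is excluded only if no genotype consistent with his phenotype could produce a type AB, Rh-positive child with a type B, Rh-negative mother.
Farhan (type B, Rh+): no genotype consistent with that phenotype can produce a type-AB Rh+ child with a type-B mother.
Ravi (type B, Rh-): no genotype consistent with that phenotype can produce a type-AB Rh+ child with a type-B mother.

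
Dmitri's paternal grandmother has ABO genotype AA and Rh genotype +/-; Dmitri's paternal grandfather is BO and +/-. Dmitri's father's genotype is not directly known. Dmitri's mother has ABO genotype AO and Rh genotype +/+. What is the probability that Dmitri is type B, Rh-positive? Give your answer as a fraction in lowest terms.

1/8

Dmitri's father's ABO genotype from AA × BO: 1/2 AB, 1/2 AO.
Crossing each possibility with the mother AO and summing P(type B): 1/2·1/4 + 1/2·0 = 1/8.
Similarly for Rh via the father's Rh distribution: P(Rh+) = 1.
Independent loci: 1/8 × 1 = 1/8.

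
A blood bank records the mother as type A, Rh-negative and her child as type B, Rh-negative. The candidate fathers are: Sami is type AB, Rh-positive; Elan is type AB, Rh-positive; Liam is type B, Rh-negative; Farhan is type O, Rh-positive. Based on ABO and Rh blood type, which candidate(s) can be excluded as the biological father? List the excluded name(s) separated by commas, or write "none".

Farhan

A candidate is excluded only if no genotype consistent with his phenotype could produce a type B, Rh-negative child with a type A, Rh-negative mother.
Farhan (type O, Rh+): no genotype consistent with that phenotype can produce a type-B Rh- child with a type-A mother.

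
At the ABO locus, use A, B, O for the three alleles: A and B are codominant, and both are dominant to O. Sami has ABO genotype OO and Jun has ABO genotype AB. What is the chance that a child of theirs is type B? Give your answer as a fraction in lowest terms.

1/2

ABO cross OO × AB → offspring phenotypes: 1/2 A, 1/2 B.
So P(type B) = 1/2.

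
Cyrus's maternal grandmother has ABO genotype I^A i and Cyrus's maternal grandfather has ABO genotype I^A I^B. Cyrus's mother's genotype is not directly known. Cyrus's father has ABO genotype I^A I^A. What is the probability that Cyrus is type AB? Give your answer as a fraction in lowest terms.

Cyrus's mother's ABO genotype from I^A i × I^A I^B: 1/4 I^A I^A, 1/4 I^A I^B, 1/4 I^A i, 1/4 I^B i.
Crossing each possibility with the father I^A I^A and summing P(type AB): 1/4·0 + 1/4·1/2 + 1/4·0 + 1/4·1/2 = 1/4.

1/4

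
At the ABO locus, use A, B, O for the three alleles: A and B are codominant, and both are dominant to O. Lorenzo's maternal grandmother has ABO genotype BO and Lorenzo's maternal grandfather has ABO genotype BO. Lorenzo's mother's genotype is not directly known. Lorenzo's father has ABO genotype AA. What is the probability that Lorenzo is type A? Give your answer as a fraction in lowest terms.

Lorenzo's mother's ABO genotype from BO × BO: 1/4 BB, 1/2 BO, 1/4 OO.
Crossing each possibility with the father AA and summing P(type A): 1/4·0 + 1/2·1/2 + 1/4·1 = 1/2.

1/2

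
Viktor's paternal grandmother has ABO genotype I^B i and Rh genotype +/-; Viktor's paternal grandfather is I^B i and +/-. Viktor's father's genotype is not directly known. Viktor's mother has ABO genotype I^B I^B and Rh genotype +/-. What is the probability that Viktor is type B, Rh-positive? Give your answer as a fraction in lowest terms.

3/4

Viktor's father's ABO genotype from I^B i × I^B i: 1/4 I^B I^B, 1/2 I^B i, 1/4 i i.
Crossing each possibility with the mother I^B I^B and summing P(type B): 1/4·1 + 1/2·1 + 1/4·1 = 1.
Similarly for Rh via the father's Rh distribution: P(Rh+) = 3/4.
Independent loci: 1 × 3/4 = 3/4.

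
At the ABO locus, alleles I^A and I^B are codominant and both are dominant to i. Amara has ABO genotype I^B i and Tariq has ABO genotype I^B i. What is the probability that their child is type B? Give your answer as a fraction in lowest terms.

ABO cross I^B i × I^B i → offspring phenotypes: 1/4 O, 3/4 B.
So P(type B) = 3/4.

3/4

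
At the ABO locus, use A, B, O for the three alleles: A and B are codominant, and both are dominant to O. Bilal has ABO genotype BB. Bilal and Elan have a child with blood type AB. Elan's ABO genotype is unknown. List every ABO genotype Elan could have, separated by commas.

AA, AB, AO

For each candidate genotype of Elan, check whether crossing it with BB can produce every observed child phenotype.
  AA → possible child types {AB} ✓
  AB → possible child types {B, AB} ✓
  AO → possible child types {B, AB} ✓
  BB → possible child types {B} ✗
  BO → possible child types {B} ✗
  OO → possible child types {B} ✗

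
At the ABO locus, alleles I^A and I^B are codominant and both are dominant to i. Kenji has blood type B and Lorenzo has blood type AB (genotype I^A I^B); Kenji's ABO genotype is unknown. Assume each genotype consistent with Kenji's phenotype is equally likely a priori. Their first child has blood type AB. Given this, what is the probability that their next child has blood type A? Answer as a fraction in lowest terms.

1/12

Possible genotypes: Kenji ∈ {I^B I^B, I^B i}; Lorenzo ∈ {I^A I^B}.
Weight each parental genotype pair by prior × P(type-AB child):
  I^B I^B × I^A I^B: posterior weight 2/3; P(next child type A) = 0.
  I^B i × I^A I^B: posterior weight 1/3; P(next child type A) = 1/4.
Weighted sum = 1/12.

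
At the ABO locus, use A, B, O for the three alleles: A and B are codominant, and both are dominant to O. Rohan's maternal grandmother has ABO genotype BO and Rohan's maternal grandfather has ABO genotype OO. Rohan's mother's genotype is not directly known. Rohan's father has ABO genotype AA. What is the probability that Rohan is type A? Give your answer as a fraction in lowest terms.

Rohan's mother's ABO genotype from BO × OO: 1/2 BO, 1/2 OO.
Crossing each possibility with the father AA and summing P(type A): 1/2·1/2 + 1/2·1 = 3/4.

3/4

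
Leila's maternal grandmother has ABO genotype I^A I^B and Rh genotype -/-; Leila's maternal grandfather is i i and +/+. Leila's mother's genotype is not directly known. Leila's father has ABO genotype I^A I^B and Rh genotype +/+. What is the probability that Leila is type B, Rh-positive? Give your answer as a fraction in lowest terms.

Leila's mother's ABO genotype from I^A I^B × i i: 1/2 I^A i, 1/2 I^B i.
Crossing each possibility with the father I^A I^B and summing P(type B): 1/2·1/4 + 1/2·1/2 = 3/8.
Similarly for Rh via the mother's Rh distribution: P(Rh+) = 1.
Independent loci: 3/8 × 1 = 3/8.

3/8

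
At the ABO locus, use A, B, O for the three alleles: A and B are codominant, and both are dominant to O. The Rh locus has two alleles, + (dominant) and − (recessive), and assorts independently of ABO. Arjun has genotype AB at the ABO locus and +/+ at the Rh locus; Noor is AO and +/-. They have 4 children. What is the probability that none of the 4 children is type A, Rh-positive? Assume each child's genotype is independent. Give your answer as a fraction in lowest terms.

1/16

ABO cross AB × AO → 1/2 A, 1/4 B, 1/4 AB.
Rh cross +/+ × +/- → 1 Rh+; so P(type A, Rh-positive) = 1/2 × 1 = 1/2 per child.
P(not type A, Rh-positive) = 1/2 for one child; (1/2)^4 = 1/16.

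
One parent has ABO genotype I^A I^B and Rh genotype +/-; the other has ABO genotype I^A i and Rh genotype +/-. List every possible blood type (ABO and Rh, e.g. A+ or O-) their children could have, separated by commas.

A+, A-, B+, B-, AB+, AB-

Gametes from I^A I^B × I^A i give offspring ABO genotypes I^A I^A, I^A I^B, I^A i, I^B i, i.e. phenotypes A, B, AB.
Rh cross +/- × +/- → phenotypes Rh+, Rh-.
Combining independently: A+, A-, B+, B-, AB+, AB-.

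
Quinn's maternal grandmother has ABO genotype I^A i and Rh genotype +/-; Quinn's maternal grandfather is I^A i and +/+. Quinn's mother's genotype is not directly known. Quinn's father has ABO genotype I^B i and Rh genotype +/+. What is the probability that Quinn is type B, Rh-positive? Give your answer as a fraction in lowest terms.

1/4

Quinn's mother's ABO genotype from I^A i × I^A i: 1/4 I^A I^A, 1/2 I^A i, 1/4 i i.
Crossing each possibility with the father I^B i and summing P(type B): 1/4·0 + 1/2·1/4 + 1/4·1/2 = 1/4.
Similarly for Rh via the mother's Rh distribution: P(Rh+) = 1.
Independent loci: 1/4 × 1 = 1/4.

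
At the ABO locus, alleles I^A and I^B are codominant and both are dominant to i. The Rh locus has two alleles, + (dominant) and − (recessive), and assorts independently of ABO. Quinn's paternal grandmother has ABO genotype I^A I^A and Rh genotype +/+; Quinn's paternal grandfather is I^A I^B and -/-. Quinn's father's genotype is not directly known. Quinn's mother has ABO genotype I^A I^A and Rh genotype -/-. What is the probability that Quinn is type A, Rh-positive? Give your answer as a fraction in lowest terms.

Quinn's father's ABO genotype from I^A I^A × I^A I^B: 1/2 I^A I^A, 1/2 I^A I^B.
Crossing each possibility with the mother I^A I^A and summing P(type A): 1/2·1 + 1/2·1/2 = 3/4.
Similarly for Rh via the father's Rh distribution: P(Rh+) = 1/2.
Independent loci: 3/4 × 1/2 = 3/8.

3/8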